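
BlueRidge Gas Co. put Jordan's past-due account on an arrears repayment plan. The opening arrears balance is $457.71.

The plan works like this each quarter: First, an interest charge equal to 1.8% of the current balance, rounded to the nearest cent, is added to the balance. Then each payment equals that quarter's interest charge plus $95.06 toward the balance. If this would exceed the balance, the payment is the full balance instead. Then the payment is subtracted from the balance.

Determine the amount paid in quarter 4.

Quarter 1: $457.71 +$8.24 interest = $465.95; pay $103.30 → $362.65
Quarter 2: $362.65 +$6.53 interest = $369.18; pay $101.59 → $267.59
Quarter 3: $267.59 +$4.82 interest = $272.41; pay $99.88 → $172.53
Quarter 4: $172.53 +$3.11 interest = $175.64; pay $98.17 → $77.47

$98.17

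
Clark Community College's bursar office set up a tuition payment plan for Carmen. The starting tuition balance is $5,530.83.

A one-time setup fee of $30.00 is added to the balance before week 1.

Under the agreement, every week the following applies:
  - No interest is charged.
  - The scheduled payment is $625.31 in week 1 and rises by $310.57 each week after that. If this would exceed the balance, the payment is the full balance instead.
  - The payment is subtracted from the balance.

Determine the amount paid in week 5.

$1,196.17

# | Opening | Payment | End bal
1 | $5,560.83 | $625.31 | $4,935.52
2 | $4,935.52 | $935.88 | $3,999.64
3 | $3,999.64 | $1,246.45 | $2,753.19
4 | $2,753.19 | $1,557.02 | $1,196.17
5 | $1,196.17 | $1,196.17 | $0.00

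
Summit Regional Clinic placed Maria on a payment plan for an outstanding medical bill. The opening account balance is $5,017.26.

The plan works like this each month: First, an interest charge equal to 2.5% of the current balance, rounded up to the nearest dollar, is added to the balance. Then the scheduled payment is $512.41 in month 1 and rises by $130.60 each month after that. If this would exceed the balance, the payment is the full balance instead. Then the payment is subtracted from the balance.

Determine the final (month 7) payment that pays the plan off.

$536.80

Month 1: $5,017.26 +$126.00 interest = $5,143.26; pay $512.41 → $4,630.85
Month 2: $4,630.85 +$116.00 interest = $4,746.85; pay $643.01 → $4,103.84
Month 3: $4,103.84 +$103.00 interest = $4,206.84; pay $773.61 → $3,433.23
Month 4: $3,433.23 +$86.00 interest = $3,519.23; pay $904.21 → $2,615.02
Month 5: $2,615.02 +$66.00 interest = $2,681.02; pay $1,034.81 → $1,646.21
Month 6: $1,646.21 +$42.00 interest = $1,688.21; pay $1,165.41 → $522.80
Month 7: $522.80 +$14.00 interest = $536.80; pay $536.80 → $0.00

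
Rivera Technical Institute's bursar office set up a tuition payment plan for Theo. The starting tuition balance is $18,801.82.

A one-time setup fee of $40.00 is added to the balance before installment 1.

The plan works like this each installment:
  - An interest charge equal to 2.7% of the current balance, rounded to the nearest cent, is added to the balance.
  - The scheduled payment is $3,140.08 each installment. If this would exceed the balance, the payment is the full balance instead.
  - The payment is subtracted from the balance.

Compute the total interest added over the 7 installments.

$2,000.15

Installment 1: opening $18,841.82; interest $508.73 → $19,350.55; payment $3,140.08; balance $16,210.47
Installment 2: opening $16,210.47; interest $437.68 → $16,648.15; payment $3,140.08; balance $13,508.07
Installment 3: opening $13,508.07; interest $364.72 → $13,872.79; payment $3,140.08; balance $10,732.71
Installment 4: opening $10,732.71; interest $289.78 → $11,022.49; payment $3,140.08; balance $7,882.41
Installment 5: opening $7,882.41; interest $212.83 → $8,095.24; payment $3,140.08; balance $4,955.16
Installment 6: opening $4,955.16; interest $133.79 → $5,088.95; payment $3,140.08; balance $1,948.87
Installment 7: opening $1,948.87; interest $52.62 → $2,001.49; payment $2,001.49; balance $0.00
Total interest: $508.73 + $437.68 + $364.72 + $289.78 + $212.83 + $133.79 + $52.62 = $2,000.15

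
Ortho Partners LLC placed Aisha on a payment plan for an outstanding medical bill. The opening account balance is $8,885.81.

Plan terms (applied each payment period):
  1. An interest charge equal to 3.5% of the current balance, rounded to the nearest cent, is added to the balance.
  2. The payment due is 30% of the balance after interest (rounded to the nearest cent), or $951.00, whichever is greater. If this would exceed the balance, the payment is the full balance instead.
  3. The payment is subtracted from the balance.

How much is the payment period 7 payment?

# | Opening | Interest | Payment | End bal
1 | $8,885.81 | $311.00 | $2,759.04 | $6,437.77
2 | $6,437.77 | $225.32 | $1,998.93 | $4,664.16
3 | $4,664.16 | $163.25 | $1,448.22 | $3,379.19
4 | $3,379.19 | $118.27 | $1,049.24 | $2,448.22
5 | $2,448.22 | $85.69 | $951.00 | $1,582.91
6 | $1,582.91 | $55.40 | $951.00 | $687.31
7 | $687.31 | $24.06 | $711.37 | $0.00

$711.37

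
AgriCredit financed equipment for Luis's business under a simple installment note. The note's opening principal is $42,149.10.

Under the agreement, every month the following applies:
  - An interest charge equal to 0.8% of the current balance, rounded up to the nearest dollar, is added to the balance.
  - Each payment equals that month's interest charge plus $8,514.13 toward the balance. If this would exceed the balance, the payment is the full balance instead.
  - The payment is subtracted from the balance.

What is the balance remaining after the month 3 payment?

$16,606.71

Month 1: opening $42,149.10; interest $338.00 → $42,487.10; payment $8,852.13; balance $33,634.97
Month 2: opening $33,634.97; interest $270.00 → $33,904.97; payment $8,784.13; balance $25,120.84
Month 3: opening $25,120.84; interest $201.00 → $25,321.84; payment $8,715.13; balance $16,606.71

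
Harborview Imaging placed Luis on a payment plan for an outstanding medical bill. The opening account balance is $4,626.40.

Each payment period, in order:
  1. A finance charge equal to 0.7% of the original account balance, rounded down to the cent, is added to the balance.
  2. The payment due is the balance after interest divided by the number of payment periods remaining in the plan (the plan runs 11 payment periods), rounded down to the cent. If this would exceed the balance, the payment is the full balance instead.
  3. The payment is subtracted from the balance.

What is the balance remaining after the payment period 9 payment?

Payment period 1: opening $4,626.40; interest $32.38 → $4,658.78; payment $423.52; balance $4,235.26
Payment period 2: opening $4,235.26; interest $32.38 → $4,267.64; payment $426.76; balance $3,840.88
Payment period 3: opening $3,840.88; interest $32.38 → $3,873.26; payment $430.36; balance $3,442.90
Payment period 4: opening $3,442.90; interest $32.38 → $3,475.28; payment $434.41; balance $3,040.87
Payment period 5: opening $3,040.87; interest $32.38 → $3,073.25; payment $439.03; balance $2,634.22
Payment period 6: opening $2,634.22; interest $32.38 → $2,666.60; payment $444.43; balance $2,222.17
Payment period 7: opening $2,222.17; interest $32.38 → $2,254.55; payment $450.91; balance $1,803.64
Payment period 8: opening $1,803.64; interest $32.38 → $1,836.02; payment $459.00; balance $1,377.02
Payment period 9: opening $1,377.02; interest $32.38 → $1,409.40; payment $469.80; balance $939.60

$939.60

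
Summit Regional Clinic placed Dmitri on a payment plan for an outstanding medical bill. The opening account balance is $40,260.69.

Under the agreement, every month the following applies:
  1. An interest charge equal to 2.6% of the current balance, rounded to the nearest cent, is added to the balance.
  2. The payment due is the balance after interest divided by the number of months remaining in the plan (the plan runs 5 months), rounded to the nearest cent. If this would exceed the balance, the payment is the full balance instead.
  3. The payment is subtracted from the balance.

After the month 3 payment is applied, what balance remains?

Month 1: $40,260.69 +$1,046.78 interest = $41,307.47; pay $8,261.49 → $33,045.98
Month 2: $33,045.98 +$859.20 interest = $33,905.18; pay $8,476.30 → $25,428.88
Month 3: $25,428.88 +$661.15 interest = $26,090.03; pay $8,696.68 → $17,393.35

$17,393.35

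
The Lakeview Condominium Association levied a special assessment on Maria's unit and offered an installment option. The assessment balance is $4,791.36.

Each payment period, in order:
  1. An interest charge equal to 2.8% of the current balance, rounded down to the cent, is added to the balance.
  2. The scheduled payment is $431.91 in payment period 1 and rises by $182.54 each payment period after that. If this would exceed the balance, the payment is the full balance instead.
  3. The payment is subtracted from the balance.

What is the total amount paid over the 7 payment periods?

# | Opening | Interest | Payment | End bal
1 | $4,791.36 | $134.15 | $431.91 | $4,493.60
2 | $4,493.60 | $125.82 | $614.45 | $4,004.97
3 | $4,004.97 | $112.13 | $796.99 | $3,320.11
4 | $3,320.11 | $92.96 | $979.53 | $2,433.54
5 | $2,433.54 | $68.13 | $1,162.07 | $1,339.60
6 | $1,339.60 | $37.50 | $1,344.61 | $32.49
7 | $32.49 | $0.90 | $33.39 | $0.00
Total paid: $5,362.95

$5,362.95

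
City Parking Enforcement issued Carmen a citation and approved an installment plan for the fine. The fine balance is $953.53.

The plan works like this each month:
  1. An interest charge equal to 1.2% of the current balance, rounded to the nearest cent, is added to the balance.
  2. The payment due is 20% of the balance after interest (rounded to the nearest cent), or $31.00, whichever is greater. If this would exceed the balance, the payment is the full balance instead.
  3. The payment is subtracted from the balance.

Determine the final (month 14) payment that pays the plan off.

$23.47

Month 1: opening $953.53; interest $11.44 → $964.97; payment $192.99; balance $771.98
Month 2: opening $771.98; interest $9.26 → $781.24; payment $156.25; balance $624.99
Month 3: opening $624.99; interest $7.50 → $632.49; payment $126.50; balance $505.99
Month 4: opening $505.99; interest $6.07 → $512.06; payment $102.41; balance $409.65
Month 5: opening $409.65; interest $4.92 → $414.57; payment $82.91; balance $331.66
Month 6: opening $331.66; interest $3.98 → $335.64; payment $67.13; balance $268.51
Month 7: opening $268.51; interest $3.22 → $271.73; payment $54.35; balance $217.38
Month 8: opening $217.38; interest $2.61 → $219.99; payment $44.00; balance $175.99
Month 9: opening $175.99; interest $2.11 → $178.10; payment $35.62; balance $142.48
Month 10: opening $142.48; interest $1.71 → $144.19; payment $31.00; balance $113.19
Month 11: opening $113.19; interest $1.36 → $114.55; payment $31.00; balance $83.55
Month 12: opening $83.55; interest $1.00 → $84.55; payment $31.00; balance $53.55
Month 13: opening $53.55; interest $0.64 → $54.19; payment $31.00; balance $23.19
Month 14: opening $23.19; interest $0.28 → $23.47; payment $23.47; balance $0.00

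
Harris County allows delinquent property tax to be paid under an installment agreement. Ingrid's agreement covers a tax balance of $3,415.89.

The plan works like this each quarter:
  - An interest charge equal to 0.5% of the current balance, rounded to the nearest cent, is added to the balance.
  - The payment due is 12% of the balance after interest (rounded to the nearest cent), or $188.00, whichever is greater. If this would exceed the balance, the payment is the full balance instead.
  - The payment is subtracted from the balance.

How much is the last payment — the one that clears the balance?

Quarter 1: opening $3,415.89; interest $17.08 → $3,432.97; payment $411.96; balance $3,021.01
Quarter 2: opening $3,021.01; interest $15.11 → $3,036.12; payment $364.33; balance $2,671.79
Quarter 3: opening $2,671.79; interest $13.36 → $2,685.15; payment $322.22; balance $2,362.93
Quarter 4: opening $2,362.93; interest $11.81 → $2,374.74; payment $284.97; balance $2,089.77
Quarter 5: opening $2,089.77; interest $10.45 → $2,100.22; payment $252.03; balance $1,848.19
Quarter 6: opening $1,848.19; interest $9.24 → $1,857.43; payment $222.89; balance $1,634.54
Quarter 7: opening $1,634.54; interest $8.17 → $1,642.71; payment $197.13; balance $1,445.58
Quarter 8: opening $1,445.58; interest $7.23 → $1,452.81; payment $188.00; balance $1,264.81
Quarter 9: opening $1,264.81; interest $6.32 → $1,271.13; payment $188.00; balance $1,083.13
Quarter 10: opening $1,083.13; interest $5.42 → $1,088.55; payment $188.00; balance $900.55
Quarter 11: opening $900.55; interest $4.50 → $905.05; payment $188.00; balance $717.05
Quarter 12: opening $717.05; interest $3.59 → $720.64; payment $188.00; balance $532.64
Quarter 13: opening $532.64; interest $2.66 → $535.30; payment $188.00; balance $347.30
Quarter 14: opening $347.30; interest $1.74 → $349.04; payment $188.00; balance $161.04
Quarter 15: opening $161.04; interest $0.81 → $161.85; payment $161.85; balance $0.00

$161.85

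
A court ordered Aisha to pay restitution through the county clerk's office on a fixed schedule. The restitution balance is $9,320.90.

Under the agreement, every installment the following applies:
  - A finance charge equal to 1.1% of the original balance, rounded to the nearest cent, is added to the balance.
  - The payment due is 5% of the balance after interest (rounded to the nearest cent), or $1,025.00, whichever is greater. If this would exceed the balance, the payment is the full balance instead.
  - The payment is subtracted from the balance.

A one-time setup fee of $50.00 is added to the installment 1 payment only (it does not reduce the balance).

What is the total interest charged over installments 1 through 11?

$1,127.83

Installment 1: $9,320.90 +$102.53 interest = $9,423.43; pay $1,025.00 (+ $50.00 fee) → $8,398.43
Installment 2: $8,398.43 +$102.53 interest = $8,500.96; pay $1,025.00 → $7,475.96
Installment 3: $7,475.96 +$102.53 interest = $7,578.49; pay $1,025.00 → $6,553.49
Installment 4: $6,553.49 +$102.53 interest = $6,656.02; pay $1,025.00 → $5,631.02
Installment 5: $5,631.02 +$102.53 interest = $5,733.55; pay $1,025.00 → $4,708.55
Installment 6: $4,708.55 +$102.53 interest = $4,811.08; pay $1,025.00 → $3,786.08
Installment 7: $3,786.08 +$102.53 interest = $3,888.61; pay $1,025.00 → $2,863.61
Installment 8: $2,863.61 +$102.53 interest = $2,966.14; pay $1,025.00 → $1,941.14
Installment 9: $1,941.14 +$102.53 interest = $2,043.67; pay $1,025.00 → $1,018.67
Installment 10: $1,018.67 +$102.53 interest = $1,121.20; pay $1,025.00 → $96.20
Installment 11: $96.20 +$102.53 interest = $198.73; pay $198.73 → $0.00
Total interest: $102.53 + $102.53 + $102.53 + $102.53 + $102.53 + $102.53 + $102.53 + $102.53 + $102.53 + $102.53 + $102.53 = $1,127.83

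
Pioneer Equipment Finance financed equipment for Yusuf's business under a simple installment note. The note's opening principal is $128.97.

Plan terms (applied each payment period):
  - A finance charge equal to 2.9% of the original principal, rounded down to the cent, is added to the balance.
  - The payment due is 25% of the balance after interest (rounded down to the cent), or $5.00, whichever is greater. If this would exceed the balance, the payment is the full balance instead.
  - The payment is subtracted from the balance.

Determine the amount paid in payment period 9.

# | Opening | Interest | Payment | End bal
1 | $128.97 | $3.74 | $33.17 | $99.54
2 | $99.54 | $3.74 | $25.82 | $77.46
3 | $77.46 | $3.74 | $20.30 | $60.90
4 | $60.90 | $3.74 | $16.16 | $48.48
5 | $48.48 | $3.74 | $13.05 | $39.17
6 | $39.17 | $3.74 | $10.72 | $32.19
7 | $32.19 | $3.74 | $8.98 | $26.95
8 | $26.95 | $3.74 | $7.67 | $23.02
9 | $23.02 | $3.74 | $6.69 | $20.07

$6.69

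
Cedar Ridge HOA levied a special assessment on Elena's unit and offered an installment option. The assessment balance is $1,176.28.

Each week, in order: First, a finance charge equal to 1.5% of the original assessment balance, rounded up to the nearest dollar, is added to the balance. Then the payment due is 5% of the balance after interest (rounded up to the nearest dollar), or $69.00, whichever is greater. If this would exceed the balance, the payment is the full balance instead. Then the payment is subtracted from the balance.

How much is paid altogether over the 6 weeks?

# | Opening | Interest | Payment | End bal
1 | $1,176.28 | $18.00 | $69.00 | $1,125.28
2 | $1,125.28 | $18.00 | $69.00 | $1,074.28
3 | $1,074.28 | $18.00 | $69.00 | $1,023.28
4 | $1,023.28 | $18.00 | $69.00 | $972.28
5 | $972.28 | $18.00 | $69.00 | $921.28
6 | $921.28 | $18.00 | $69.00 | $870.28
Total paid: $414.00

$414.00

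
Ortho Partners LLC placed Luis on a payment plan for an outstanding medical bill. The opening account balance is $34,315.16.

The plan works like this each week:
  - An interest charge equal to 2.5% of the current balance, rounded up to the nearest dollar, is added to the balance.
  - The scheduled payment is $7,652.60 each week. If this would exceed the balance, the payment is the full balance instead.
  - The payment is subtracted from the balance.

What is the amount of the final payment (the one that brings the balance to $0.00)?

Week 1: opening $34,315.16; interest $858.00 → $35,173.16; payment $7,652.60; balance $27,520.56
Week 2: opening $27,520.56; interest $689.00 → $28,209.56; payment $7,652.60; balance $20,556.96
Week 3: opening $20,556.96; interest $514.00 → $21,070.96; payment $7,652.60; balance $13,418.36
Week 4: opening $13,418.36; interest $336.00 → $13,754.36; payment $7,652.60; balance $6,101.76
Week 5: opening $6,101.76; interest $153.00 → $6,254.76; payment $6,254.76; balance $0.00

$6,254.76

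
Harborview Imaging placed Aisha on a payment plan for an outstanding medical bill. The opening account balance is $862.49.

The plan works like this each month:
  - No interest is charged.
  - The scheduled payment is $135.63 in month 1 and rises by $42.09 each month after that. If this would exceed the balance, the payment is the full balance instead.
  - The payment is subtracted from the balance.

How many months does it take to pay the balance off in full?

5

Month 1: opening $862.49; payment $135.63; balance $726.86
Month 2: opening $726.86; payment $177.72; balance $549.14
Month 3: opening $549.14; payment $219.81; balance $329.33
Month 4: opening $329.33; payment $261.90; balance $67.43
Month 5: opening $67.43; payment $67.43; balance $0.00
Balance reaches $0.00 in month 5.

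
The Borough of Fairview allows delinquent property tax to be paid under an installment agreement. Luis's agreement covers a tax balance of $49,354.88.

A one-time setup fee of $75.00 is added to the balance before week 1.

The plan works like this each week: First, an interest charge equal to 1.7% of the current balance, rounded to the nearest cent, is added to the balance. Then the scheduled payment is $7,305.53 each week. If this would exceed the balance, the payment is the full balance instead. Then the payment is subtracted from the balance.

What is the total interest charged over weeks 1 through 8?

Week 1: $49,429.88 +$840.31 interest = $50,270.19; pay $7,305.53 → $42,964.66
Week 2: $42,964.66 +$730.40 interest = $43,695.06; pay $7,305.53 → $36,389.53
Week 3: $36,389.53 +$618.62 interest = $37,008.15; pay $7,305.53 → $29,702.62
Week 4: $29,702.62 +$504.94 interest = $30,207.56; pay $7,305.53 → $22,902.03
Week 5: $22,902.03 +$389.33 interest = $23,291.36; pay $7,305.53 → $15,985.83
Week 6: $15,985.83 +$271.76 interest = $16,257.59; pay $7,305.53 → $8,952.06
Week 7: $8,952.06 +$152.19 interest = $9,104.25; pay $7,305.53 → $1,798.72
Week 8: $1,798.72 +$30.58 interest = $1,829.30; pay $1,829.30 → $0.00
Total interest: $840.31 + $730.40 + $618.62 + $504.94 + $389.33 + $271.76 + $152.19 + $30.58 = $3,538.13

$3,538.13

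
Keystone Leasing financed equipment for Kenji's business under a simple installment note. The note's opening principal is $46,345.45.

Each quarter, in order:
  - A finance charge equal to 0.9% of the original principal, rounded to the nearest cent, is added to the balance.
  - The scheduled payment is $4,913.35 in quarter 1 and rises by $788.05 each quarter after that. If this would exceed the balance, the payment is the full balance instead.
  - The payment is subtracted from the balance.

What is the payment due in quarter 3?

$6,489.45

Quarter 1: opening $46,345.45; interest $417.11 → $46,762.56; payment $4,913.35; balance $41,849.21
Quarter 2: opening $41,849.21; interest $417.11 → $42,266.32; payment $5,701.40; balance $36,564.92
Quarter 3: opening $36,564.92; interest $417.11 → $36,982.03; payment $6,489.45; balance $30,492.58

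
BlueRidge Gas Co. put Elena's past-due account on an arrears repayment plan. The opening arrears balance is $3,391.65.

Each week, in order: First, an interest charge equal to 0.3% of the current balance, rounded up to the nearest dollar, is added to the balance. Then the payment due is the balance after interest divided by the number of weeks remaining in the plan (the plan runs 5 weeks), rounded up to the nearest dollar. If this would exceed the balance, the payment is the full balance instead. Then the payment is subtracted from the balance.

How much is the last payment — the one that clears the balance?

$689.65

Week 1: opening $3,391.65; interest $11.00 → $3,402.65; payment $681.00; balance $2,721.65
Week 2: opening $2,721.65; interest $9.00 → $2,730.65; payment $683.00; balance $2,047.65
Week 3: opening $2,047.65; interest $7.00 → $2,054.65; payment $685.00; balance $1,369.65
Week 4: opening $1,369.65; interest $5.00 → $1,374.65; payment $688.00; balance $686.65
Week 5: opening $686.65; interest $3.00 → $689.65; payment $689.65; balance $0.00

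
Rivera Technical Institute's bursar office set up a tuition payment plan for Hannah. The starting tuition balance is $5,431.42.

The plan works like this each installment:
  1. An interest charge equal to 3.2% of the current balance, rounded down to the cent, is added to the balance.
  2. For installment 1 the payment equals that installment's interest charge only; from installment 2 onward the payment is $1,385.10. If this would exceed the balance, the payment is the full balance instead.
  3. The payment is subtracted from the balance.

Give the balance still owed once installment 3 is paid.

$2,970.06

Installment 1: $5,431.42 +$173.80 interest = $5,605.22; pay $173.80 → $5,431.42
Installment 2: $5,431.42 +$173.80 interest = $5,605.22; pay $1,385.10 → $4,220.12
Installment 3: $4,220.12 +$135.04 interest = $4,355.16; pay $1,385.10 → $2,970.06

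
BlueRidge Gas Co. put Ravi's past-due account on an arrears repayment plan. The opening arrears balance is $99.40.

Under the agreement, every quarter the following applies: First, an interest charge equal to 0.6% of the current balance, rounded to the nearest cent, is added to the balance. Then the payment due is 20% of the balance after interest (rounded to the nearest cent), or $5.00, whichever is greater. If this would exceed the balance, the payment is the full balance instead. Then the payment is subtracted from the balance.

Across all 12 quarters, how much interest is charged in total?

Quarter 1: opening $99.40; interest $0.60 → $100.00; payment $20.00; balance $80.00
Quarter 2: opening $80.00; interest $0.48 → $80.48; payment $16.10; balance $64.38
Quarter 3: opening $64.38; interest $0.39 → $64.77; payment $12.95; balance $51.82
Quarter 4: opening $51.82; interest $0.31 → $52.13; payment $10.43; balance $41.70
Quarter 5: opening $41.70; interest $0.25 → $41.95; payment $8.39; balance $33.56
Quarter 6: opening $33.56; interest $0.20 → $33.76; payment $6.75; balance $27.01
Quarter 7: opening $27.01; interest $0.16 → $27.17; payment $5.43; balance $21.74
Quarter 8: opening $21.74; interest $0.13 → $21.87; payment $5.00; balance $16.87
Quarter 9: opening $16.87; interest $0.10 → $16.97; payment $5.00; balance $11.97
Quarter 10: opening $11.97; interest $0.07 → $12.04; payment $5.00; balance $7.04
Quarter 11: opening $7.04; interest $0.04 → $7.08; payment $5.00; balance $2.08
Quarter 12: opening $2.08; interest $0.01 → $2.09; payment $2.09; balance $0.00
Total interest: $0.60 + $0.48 + $0.39 + $0.31 + $0.25 + $0.20 + $0.16 + $0.13 + $0.10 + $0.07 + $0.04 + $0.01 = $2.74

$2.74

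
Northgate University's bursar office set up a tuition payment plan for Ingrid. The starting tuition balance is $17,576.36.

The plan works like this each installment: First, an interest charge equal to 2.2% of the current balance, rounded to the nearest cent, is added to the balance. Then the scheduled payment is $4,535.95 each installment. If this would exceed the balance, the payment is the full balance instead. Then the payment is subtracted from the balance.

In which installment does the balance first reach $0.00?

# | Opening | Interest | Payment | End bal
1 | $17,576.36 | $386.68 | $4,535.95 | $13,427.09
2 | $13,427.09 | $295.40 | $4,535.95 | $9,186.54
3 | $9,186.54 | $202.10 | $4,535.95 | $4,852.69
4 | $4,852.69 | $106.76 | $4,535.95 | $423.50
5 | $423.50 | $9.32 | $432.82 | $0.00
Balance reaches $0.00 in installment 5.

5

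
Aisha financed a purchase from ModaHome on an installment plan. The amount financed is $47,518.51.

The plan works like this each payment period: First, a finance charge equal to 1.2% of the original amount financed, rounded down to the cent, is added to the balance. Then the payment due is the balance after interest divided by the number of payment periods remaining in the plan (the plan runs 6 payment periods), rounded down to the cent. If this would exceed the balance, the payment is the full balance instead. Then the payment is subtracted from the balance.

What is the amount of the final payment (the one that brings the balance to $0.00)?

# | Opening | Interest | Payment | End bal
1 | $47,518.51 | $570.22 | $8,014.78 | $40,073.95
2 | $40,073.95 | $570.22 | $8,128.83 | $32,515.34
3 | $32,515.34 | $570.22 | $8,271.39 | $24,814.17
4 | $24,814.17 | $570.22 | $8,461.46 | $16,922.93
5 | $16,922.93 | $570.22 | $8,746.57 | $8,746.58
6 | $8,746.58 | $570.22 | $9,316.80 | $0.00

$9,316.80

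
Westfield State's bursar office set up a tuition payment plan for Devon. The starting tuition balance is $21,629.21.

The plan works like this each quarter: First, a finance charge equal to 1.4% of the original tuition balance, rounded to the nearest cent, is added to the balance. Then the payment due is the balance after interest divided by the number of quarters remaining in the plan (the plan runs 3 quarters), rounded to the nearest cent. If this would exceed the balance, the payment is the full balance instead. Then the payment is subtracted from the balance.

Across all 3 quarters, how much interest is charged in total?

$908.43

Quarter 1: opening $21,629.21; interest $302.81 → $21,932.02; payment $7,310.67; balance $14,621.35
Quarter 2: opening $14,621.35; interest $302.81 → $14,924.16; payment $7,462.08; balance $7,462.08
Quarter 3: opening $7,462.08; interest $302.81 → $7,764.89; payment $7,764.89; balance $0.00
Total interest: $302.81 + $302.81 + $302.81 = $908.43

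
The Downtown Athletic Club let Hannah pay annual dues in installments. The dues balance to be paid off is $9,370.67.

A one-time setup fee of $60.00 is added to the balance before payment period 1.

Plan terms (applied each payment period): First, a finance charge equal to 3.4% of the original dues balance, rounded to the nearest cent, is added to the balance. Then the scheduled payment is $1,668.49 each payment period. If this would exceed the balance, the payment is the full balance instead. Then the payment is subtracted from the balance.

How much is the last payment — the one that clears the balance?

Payment period 1: $9,430.67 +$318.60 interest = $9,749.27; pay $1,668.49 → $8,080.78
Payment period 2: $8,080.78 +$318.60 interest = $8,399.38; pay $1,668.49 → $6,730.89
Payment period 3: $6,730.89 +$318.60 interest = $7,049.49; pay $1,668.49 → $5,381.00
Payment period 4: $5,381.00 +$318.60 interest = $5,699.60; pay $1,668.49 → $4,031.11
Payment period 5: $4,031.11 +$318.60 interest = $4,349.71; pay $1,668.49 → $2,681.22
Payment period 6: $2,681.22 +$318.60 interest = $2,999.82; pay $1,668.49 → $1,331.33
Payment period 7: $1,331.33 +$318.60 interest = $1,649.93; pay $1,649.93 → $0.00

$1,649.93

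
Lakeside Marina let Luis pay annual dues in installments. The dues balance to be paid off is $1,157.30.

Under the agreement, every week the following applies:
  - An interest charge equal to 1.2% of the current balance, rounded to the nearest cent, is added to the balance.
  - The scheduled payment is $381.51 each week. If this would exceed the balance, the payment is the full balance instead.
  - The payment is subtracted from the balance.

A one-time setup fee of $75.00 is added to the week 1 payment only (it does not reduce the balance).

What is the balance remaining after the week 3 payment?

$41.15

Week 1: $1,157.30 +$13.89 interest = $1,171.19; pay $381.51 (+ $75.00 fee) → $789.68
Week 2: $789.68 +$9.48 interest = $799.16; pay $381.51 → $417.65
Week 3: $417.65 +$5.01 interest = $422.66; pay $381.51 → $41.15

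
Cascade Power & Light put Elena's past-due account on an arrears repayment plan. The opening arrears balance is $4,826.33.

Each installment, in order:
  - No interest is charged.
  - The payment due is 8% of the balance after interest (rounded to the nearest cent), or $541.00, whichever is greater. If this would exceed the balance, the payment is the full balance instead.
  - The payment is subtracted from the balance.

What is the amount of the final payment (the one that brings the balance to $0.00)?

$498.33

Installment 1: $4,826.33 − $541.00 → $4,285.33
Installment 2: $4,285.33 − $541.00 → $3,744.33
Installment 3: $3,744.33 − $541.00 → $3,203.33
Installment 4: $3,203.33 − $541.00 → $2,662.33
Installment 5: $2,662.33 − $541.00 → $2,121.33
Installment 6: $2,121.33 − $541.00 → $1,580.33
Installment 7: $1,580.33 − $541.00 → $1,039.33
Installment 8: $1,039.33 − $541.00 → $498.33
Installment 9: $498.33 − $498.33 → $0.00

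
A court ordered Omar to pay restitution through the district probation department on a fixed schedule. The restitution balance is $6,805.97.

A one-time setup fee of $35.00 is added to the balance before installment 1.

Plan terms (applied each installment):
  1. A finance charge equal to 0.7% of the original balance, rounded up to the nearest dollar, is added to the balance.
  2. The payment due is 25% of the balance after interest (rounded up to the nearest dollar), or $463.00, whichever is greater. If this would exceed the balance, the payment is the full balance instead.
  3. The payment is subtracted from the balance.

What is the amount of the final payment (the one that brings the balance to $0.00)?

# | Opening | Interest | Payment | End bal
1 | $6,840.97 | $48.00 | $1,723.00 | $5,165.97
2 | $5,165.97 | $48.00 | $1,304.00 | $3,909.97
3 | $3,909.97 | $48.00 | $990.00 | $2,967.97
4 | $2,967.97 | $48.00 | $754.00 | $2,261.97
5 | $2,261.97 | $48.00 | $578.00 | $1,731.97
6 | $1,731.97 | $48.00 | $463.00 | $1,316.97
7 | $1,316.97 | $48.00 | $463.00 | $901.97
8 | $901.97 | $48.00 | $463.00 | $486.97
9 | $486.97 | $48.00 | $463.00 | $71.97
10 | $71.97 | $48.00 | $119.97 | $0.00

$119.97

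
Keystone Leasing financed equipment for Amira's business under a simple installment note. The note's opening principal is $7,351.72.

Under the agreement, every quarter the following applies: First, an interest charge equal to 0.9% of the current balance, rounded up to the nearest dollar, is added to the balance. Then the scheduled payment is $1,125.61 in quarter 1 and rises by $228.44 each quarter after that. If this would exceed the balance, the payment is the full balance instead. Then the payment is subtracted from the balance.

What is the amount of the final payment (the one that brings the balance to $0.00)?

Quarter 1: $7,351.72 +$67.00 interest = $7,418.72; pay $1,125.61 → $6,293.11
Quarter 2: $6,293.11 +$57.00 interest = $6,350.11; pay $1,354.05 → $4,996.06
Quarter 3: $4,996.06 +$45.00 interest = $5,041.06; pay $1,582.49 → $3,458.57
Quarter 4: $3,458.57 +$32.00 interest = $3,490.57; pay $1,810.93 → $1,679.64
Quarter 5: $1,679.64 +$16.00 interest = $1,695.64; pay $1,695.64 → $0.00

$1,695.64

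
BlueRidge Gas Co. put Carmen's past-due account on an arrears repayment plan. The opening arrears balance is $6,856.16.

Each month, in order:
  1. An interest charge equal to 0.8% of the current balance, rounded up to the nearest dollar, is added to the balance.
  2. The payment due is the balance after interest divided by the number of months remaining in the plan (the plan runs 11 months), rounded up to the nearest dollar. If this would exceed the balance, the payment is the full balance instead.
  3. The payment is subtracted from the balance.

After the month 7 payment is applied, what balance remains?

$2,636.16

Month 1: opening $6,856.16; interest $55.00 → $6,911.16; payment $629.00; balance $6,282.16
Month 2: opening $6,282.16; interest $51.00 → $6,333.16; payment $634.00; balance $5,699.16
Month 3: opening $5,699.16; interest $46.00 → $5,745.16; payment $639.00; balance $5,106.16
Month 4: opening $5,106.16; interest $41.00 → $5,147.16; payment $644.00; balance $4,503.16
Month 5: opening $4,503.16; interest $37.00 → $4,540.16; payment $649.00; balance $3,891.16
Month 6: opening $3,891.16; interest $32.00 → $3,923.16; payment $654.00; balance $3,269.16
Month 7: opening $3,269.16; interest $27.00 → $3,296.16; payment $660.00; balance $2,636.16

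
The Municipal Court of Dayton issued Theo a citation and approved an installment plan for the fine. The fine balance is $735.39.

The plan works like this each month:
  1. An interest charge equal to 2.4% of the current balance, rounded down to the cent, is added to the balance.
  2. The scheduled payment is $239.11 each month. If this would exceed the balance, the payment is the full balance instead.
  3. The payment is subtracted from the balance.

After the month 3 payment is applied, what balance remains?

Month 1: opening $735.39; interest $17.64 → $753.03; payment $239.11; balance $513.92
Month 2: opening $513.92; interest $12.33 → $526.25; payment $239.11; balance $287.14
Month 3: opening $287.14; interest $6.89 → $294.03; payment $239.11; balance $54.92

$54.92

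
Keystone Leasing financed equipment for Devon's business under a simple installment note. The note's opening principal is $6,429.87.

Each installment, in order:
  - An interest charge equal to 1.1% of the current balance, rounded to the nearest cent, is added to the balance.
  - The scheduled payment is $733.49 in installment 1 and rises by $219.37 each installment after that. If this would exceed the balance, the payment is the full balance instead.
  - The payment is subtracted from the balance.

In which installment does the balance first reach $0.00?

# | Opening | Interest | Payment | End bal
1 | $6,429.87 | $70.73 | $733.49 | $5,767.11
2 | $5,767.11 | $63.44 | $952.86 | $4,877.69
3 | $4,877.69 | $53.65 | $1,172.23 | $3,759.11
4 | $3,759.11 | $41.35 | $1,391.60 | $2,408.86
5 | $2,408.86 | $26.50 | $1,610.97 | $824.39
6 | $824.39 | $9.07 | $833.46 | $0.00
Balance reaches $0.00 in installment 6.

6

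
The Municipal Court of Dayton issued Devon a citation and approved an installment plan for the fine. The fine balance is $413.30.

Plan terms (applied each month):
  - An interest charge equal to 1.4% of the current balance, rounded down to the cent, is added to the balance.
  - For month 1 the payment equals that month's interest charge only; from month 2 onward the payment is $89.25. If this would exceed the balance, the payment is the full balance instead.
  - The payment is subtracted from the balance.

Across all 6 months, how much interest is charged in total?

# | Opening | Interest | Payment | End bal
1 | $413.30 | $5.78 | $5.78 | $413.30
2 | $413.30 | $5.78 | $89.25 | $329.83
3 | $329.83 | $4.61 | $89.25 | $245.19
4 | $245.19 | $3.43 | $89.25 | $159.37
5 | $159.37 | $2.23 | $89.25 | $72.35
6 | $72.35 | $1.01 | $73.36 | $0.00
Total interest: $5.78 + $5.78 + $4.61 + $3.43 + $2.23 + $1.01 = $22.84

$22.84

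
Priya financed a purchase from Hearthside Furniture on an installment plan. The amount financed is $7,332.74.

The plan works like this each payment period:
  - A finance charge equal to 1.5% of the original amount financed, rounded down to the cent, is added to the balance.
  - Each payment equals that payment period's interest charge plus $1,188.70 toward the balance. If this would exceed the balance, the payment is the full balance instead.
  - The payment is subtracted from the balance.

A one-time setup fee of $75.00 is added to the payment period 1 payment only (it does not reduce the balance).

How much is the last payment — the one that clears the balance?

$310.53

Payment period 1: $7,332.74 +$109.99 interest = $7,442.73; pay $1,298.69 (+ $75.00 fee) → $6,144.04
Payment period 2: $6,144.04 +$109.99 interest = $6,254.03; pay $1,298.69 → $4,955.34
Payment period 3: $4,955.34 +$109.99 interest = $5,065.33; pay $1,298.69 → $3,766.64
Payment period 4: $3,766.64 +$109.99 interest = $3,876.63; pay $1,298.69 → $2,577.94
Payment period 5: $2,577.94 +$109.99 interest = $2,687.93; pay $1,298.69 → $1,389.24
Payment period 6: $1,389.24 +$109.99 interest = $1,499.23; pay $1,298.69 → $200.54
Payment period 7: $200.54 +$109.99 interest = $310.53; pay $310.53 → $0.00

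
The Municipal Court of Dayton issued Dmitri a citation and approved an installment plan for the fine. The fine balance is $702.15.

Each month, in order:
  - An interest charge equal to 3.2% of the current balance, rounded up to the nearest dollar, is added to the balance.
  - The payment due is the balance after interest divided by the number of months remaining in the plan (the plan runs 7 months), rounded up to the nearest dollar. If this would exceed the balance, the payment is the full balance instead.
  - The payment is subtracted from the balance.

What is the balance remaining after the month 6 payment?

Month 1: $702.15 +$23.00 interest = $725.15; pay $104.00 → $621.15
Month 2: $621.15 +$20.00 interest = $641.15; pay $107.00 → $534.15
Month 3: $534.15 +$18.00 interest = $552.15; pay $111.00 → $441.15
Month 4: $441.15 +$15.00 interest = $456.15; pay $115.00 → $341.15
Month 5: $341.15 +$11.00 interest = $352.15; pay $118.00 → $234.15
Month 6: $234.15 +$8.00 interest = $242.15; pay $122.00 → $120.15

$120.15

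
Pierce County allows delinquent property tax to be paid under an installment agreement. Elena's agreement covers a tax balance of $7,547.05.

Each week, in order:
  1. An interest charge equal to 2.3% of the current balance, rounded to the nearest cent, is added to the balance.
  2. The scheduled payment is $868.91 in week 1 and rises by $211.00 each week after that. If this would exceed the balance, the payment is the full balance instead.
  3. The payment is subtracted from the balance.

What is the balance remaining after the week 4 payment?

$3,382.78

Week 1: opening $7,547.05; interest $173.58 → $7,720.63; payment $868.91; balance $6,851.72
Week 2: opening $6,851.72; interest $157.59 → $7,009.31; payment $1,079.91; balance $5,929.40
Week 3: opening $5,929.40; interest $136.38 → $6,065.78; payment $1,290.91; balance $4,774.87
Week 4: opening $4,774.87; interest $109.82 → $4,884.69; payment $1,501.91; balance $3,382.78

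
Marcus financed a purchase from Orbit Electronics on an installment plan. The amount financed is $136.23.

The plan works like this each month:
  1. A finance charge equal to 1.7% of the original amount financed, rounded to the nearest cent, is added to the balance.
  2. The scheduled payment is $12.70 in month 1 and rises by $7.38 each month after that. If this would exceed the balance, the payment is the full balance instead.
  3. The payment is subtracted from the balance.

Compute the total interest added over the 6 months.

$13.92

Month 1: opening $136.23; interest $2.32 → $138.55; payment $12.70; balance $125.85
Month 2: opening $125.85; interest $2.32 → $128.17; payment $20.08; balance $108.09
Month 3: opening $108.09; interest $2.32 → $110.41; payment $27.46; balance $82.95
Month 4: opening $82.95; interest $2.32 → $85.27; payment $34.84; balance $50.43
Month 5: opening $50.43; interest $2.32 → $52.75; payment $42.22; balance $10.53
Month 6: opening $10.53; interest $2.32 → $12.85; payment $12.85; balance $0.00
Total interest: $2.32 + $2.32 + $2.32 + $2.32 + $2.32 + $2.32 = $13.92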